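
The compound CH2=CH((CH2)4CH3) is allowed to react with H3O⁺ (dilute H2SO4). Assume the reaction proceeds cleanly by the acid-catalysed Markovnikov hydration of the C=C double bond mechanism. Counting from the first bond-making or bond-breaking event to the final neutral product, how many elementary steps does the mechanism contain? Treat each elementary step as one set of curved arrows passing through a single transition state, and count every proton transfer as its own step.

3

Step 1: The π electrons of the C=C bond attack a proton of H3O⁺; Markovnikov addition places the new C–H on the less-substituted alkene carbon, so the positive charge ends up on the more-substituted carbon — a secondary carbocation. H2O is released.
(No 1,2-shift: no single shift to an adjacent carbon would give a more stable cation.)
Step 2: A lone pair on the oxygen of H2O attacks the carbocation, forming a C–O bond and an oxonium ion (a protonated alcohol).
Step 3: Deprotonation of the oxonium ion by a water molecule delivers the neutral alcohol and regenerates the acid catalyst.
Total: 3 elementary steps.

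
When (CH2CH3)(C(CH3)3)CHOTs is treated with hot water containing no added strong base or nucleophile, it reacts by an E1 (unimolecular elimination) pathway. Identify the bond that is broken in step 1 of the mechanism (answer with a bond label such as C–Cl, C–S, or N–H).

Step 1: Rate-determining heterolysis of the C–O bond gives TsO⁻ and a secondary carbocation.
The bond broken in this step is the C–O bond.

C–O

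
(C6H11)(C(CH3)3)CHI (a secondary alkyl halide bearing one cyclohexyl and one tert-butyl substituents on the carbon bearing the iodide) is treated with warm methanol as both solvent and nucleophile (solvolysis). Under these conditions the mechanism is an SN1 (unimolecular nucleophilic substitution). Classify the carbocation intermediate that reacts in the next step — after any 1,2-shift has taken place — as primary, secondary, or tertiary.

tertiary

Step 1: Ionisation: the C–I σ-bond cleaves heterolytically; both bonding electrons depart with I⁻, leaving a secondary carbocation at the α-carbon.
Step 2: Carbocation rearrangement: a 1,2-hydride shift from the adjacent cyclohexyl carbon converts the initially-formed secondary cation into the more stable tertiary cation.
The cation rearranges from secondary to tertiary via a 1,2-hydride shift from the adjacent cyclohexyl carbon; the tertiary cation is what reacts next.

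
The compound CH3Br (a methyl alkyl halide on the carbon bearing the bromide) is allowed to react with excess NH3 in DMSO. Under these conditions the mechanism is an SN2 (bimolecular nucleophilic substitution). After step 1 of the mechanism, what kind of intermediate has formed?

Step 1: A lone pair on the N of NH3 attacks the α-carbon from the back side while the C–Br bond breaks; both bonding electrons leave with Br⁻. The product of this concerted step is an alkylammonium ion.
After step 1 the species present is an ammonium ion.

ammonium ion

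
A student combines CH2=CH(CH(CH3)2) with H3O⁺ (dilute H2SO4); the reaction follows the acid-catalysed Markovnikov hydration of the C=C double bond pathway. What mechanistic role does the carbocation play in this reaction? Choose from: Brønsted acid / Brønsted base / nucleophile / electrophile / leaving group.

electrophile

Step 3: Water acts as the nucleophile: an oxygen lone pair bonds to the cationic carbon, giving an oxonium-ion intermediate.
The carbocation accepts an electron pair into an empty or π* orbital — it is the electrophile.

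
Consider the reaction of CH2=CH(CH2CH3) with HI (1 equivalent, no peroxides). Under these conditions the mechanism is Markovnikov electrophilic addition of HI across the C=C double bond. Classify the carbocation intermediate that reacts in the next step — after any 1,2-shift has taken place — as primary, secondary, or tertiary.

secondary

Step 1: Electrophilic addition begins with the π(C=C) electrons forming a bond to the proton of HI. Following Markovnikov's rule, the resulting cation is secondary. The H–I bond breaks heterolytically, releasing I⁻.
No single 1,2-shift to an adjacent carbon would give a more-substituted cation, so no rearrangement occurs.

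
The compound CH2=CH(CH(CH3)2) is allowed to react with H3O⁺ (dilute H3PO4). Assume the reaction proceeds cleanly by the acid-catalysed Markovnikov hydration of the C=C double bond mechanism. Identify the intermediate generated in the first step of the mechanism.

Step 1: Electrophilic addition begins with the π(C=C) electrons forming a bond to the proton of H3O⁺. Following Markovnikov's rule, the resulting cation is secondary. H2O is released.
After step 1 the species present is a secondary carbocation.

secondary carbocation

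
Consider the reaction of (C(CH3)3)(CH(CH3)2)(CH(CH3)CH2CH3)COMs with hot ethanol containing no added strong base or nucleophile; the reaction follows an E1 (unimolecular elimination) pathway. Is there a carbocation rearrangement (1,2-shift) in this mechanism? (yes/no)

no

The first-formed carbocation is tertiary.
No single 1,2-shift to an adjacent carbon would produce a more-substituted cation than the one already present, so no rearrangement occurs.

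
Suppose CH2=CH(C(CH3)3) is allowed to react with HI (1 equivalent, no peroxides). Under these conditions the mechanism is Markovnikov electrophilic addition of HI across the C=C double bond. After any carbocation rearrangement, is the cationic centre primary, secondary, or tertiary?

tertiary

Step 1: The π electrons of the C=C bond attack a proton of HI; Markovnikov addition places the new C–H on the less-substituted alkene carbon, so the positive charge ends up on the more-substituted carbon — a secondary carbocation. The H–I bond breaks heterolytically, releasing I⁻.
Step 2: A methyl group with its bonding pair migrates from the adjacent tert-butyl carbon to the cationic centre — a 1,2-methyl shift — upgrading the secondary cation to a tertiary one.
The cation rearranges from secondary to tertiary via a 1,2-methyl shift from the adjacent tert-butyl carbon; the tertiary cation is what reacts next.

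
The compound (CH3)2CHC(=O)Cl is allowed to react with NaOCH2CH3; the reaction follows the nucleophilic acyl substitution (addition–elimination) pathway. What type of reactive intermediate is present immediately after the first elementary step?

Step 1: Nucleophilic addition of CH3CH2O⁻ to the acyl carbon breaks the π(C=O) bond and yields a tetrahedral, anionic intermediate.
After step 1 the species present is a tetrahedral intermediate.

tetrahedral intermediate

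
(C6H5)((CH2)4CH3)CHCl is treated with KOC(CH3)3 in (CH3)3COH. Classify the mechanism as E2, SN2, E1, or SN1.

E2

Conditions: a strong/bulky base with a secondary substrate bearing a β-hydrogen.
These conditions are the textbook signature of the E2 pathway.
A strong (often hindered) base removes a β-H in concert with loss of the leaving group — bimolecular elimination.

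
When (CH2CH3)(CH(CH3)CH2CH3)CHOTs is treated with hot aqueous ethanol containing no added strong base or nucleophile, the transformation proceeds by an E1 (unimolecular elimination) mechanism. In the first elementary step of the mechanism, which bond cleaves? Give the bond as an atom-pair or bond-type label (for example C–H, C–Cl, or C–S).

C–O

Step 1: Unassisted departure of TsO⁻ (taking the C–O bonding pair) generates a secondary carbocation.
The bond broken in this step is the C–O bond.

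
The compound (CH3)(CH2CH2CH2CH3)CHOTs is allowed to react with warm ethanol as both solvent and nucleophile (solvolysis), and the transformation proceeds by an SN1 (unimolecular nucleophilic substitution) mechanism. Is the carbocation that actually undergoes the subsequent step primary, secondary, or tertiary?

secondary

Step 1: Ionisation: the C–O σ-bond cleaves heterolytically; both bonding electrons depart with TsO⁻, leaving a secondary carbocation at the α-carbon.
No single 1,2-shift to an adjacent carbon would give a more-substituted cation, so no rearrangement occurs.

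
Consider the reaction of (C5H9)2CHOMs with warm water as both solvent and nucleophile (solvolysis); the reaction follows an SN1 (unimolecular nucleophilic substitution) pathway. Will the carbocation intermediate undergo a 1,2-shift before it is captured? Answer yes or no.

The first-formed carbocation is secondary.
The adjacent cyclopentyl carbon already bears 2 other carbon substituents and has a hydrogen to migrate; after a 1,2-hydride shift from that carbon the positive charge sits on a tertiary centre.
Tertiary is more stable than secondary, so the shift occurs.

yes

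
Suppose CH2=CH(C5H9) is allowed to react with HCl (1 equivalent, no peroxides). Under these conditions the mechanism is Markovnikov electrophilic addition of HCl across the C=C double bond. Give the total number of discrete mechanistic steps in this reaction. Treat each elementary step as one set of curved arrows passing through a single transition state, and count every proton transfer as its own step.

3

Step 1: Electrophilic addition begins with the π(C=C) electrons forming a bond to the proton of HCl. Following Markovnikov's rule, the resulting cation is secondary. The H–Cl bond breaks heterolytically, releasing Cl⁻.
Step 2: A hydride (H with its bonding pair) migrates from the adjacent cyclopentyl carbon to the cationic centre — a 1,2-hydride shift — upgrading the secondary cation to a tertiary one.
Step 3: Nucleophilic attack by Cl⁻ on the carbocation completes the addition, giving R–Cl.
Total: 3 elementary steps.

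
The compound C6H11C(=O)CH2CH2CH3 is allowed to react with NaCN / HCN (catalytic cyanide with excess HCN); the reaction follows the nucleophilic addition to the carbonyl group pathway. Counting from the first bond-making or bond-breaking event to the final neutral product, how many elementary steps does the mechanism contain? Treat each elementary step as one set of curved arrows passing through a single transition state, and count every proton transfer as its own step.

Step 1: CN⁻ attacks the sp² carbonyl carbon; the C=O π bond breaks and the electrons end up as a lone pair on the alkoxide oxygen of the tetrahedral intermediate.
Step 2: The alkoxide oxygen removes a proton from HCN present in the mixture, giving a cyanohydrin and regenerating CN⁻.
Total: 2 elementary steps.

2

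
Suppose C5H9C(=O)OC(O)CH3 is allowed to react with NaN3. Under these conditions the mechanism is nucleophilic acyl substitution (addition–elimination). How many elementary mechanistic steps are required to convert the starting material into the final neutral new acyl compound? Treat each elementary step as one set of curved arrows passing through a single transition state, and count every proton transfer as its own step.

Step 1: A lone pair on the N of N3⁻ attacks the electrophilic acyl carbon; the π(C=O) electrons move onto oxygen, giving a tetrahedral intermediate.
Step 2: Collapse of the tetrahedral intermediate: the alkoxide oxygen pushes its lone pair back to re-form C=O while CH3CO2⁻ leaves.
Total: 2 elementary steps.

2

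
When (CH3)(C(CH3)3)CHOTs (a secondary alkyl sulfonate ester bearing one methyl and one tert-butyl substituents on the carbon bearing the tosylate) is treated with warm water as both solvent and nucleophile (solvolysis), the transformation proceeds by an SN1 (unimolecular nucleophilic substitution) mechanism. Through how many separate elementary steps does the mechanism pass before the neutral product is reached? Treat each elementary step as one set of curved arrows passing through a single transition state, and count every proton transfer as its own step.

4

Step 1: Ionisation: the C–O σ-bond cleaves heterolytically; both bonding electrons depart with TsO⁻, leaving a secondary carbocation at the α-carbon.
Step 2: A 1,2-methyl shift from the adjacent tert-butyl carbon moves the positive charge from the secondary centre to an adjacent carbon, generating a more stable tertiary carbocation.
Step 3: A lone pair on the oxygen of H2O attacks the carbocation, forming a new C–O σ-bond and an oxonium ion.
Step 4: A second solvent molecule removes the proton on oxygen, giving the neutral alcohol product.
Total: 4 elementary steps.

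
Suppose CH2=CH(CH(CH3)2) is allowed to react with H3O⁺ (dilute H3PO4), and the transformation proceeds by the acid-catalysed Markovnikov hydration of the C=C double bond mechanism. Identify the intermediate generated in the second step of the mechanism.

tertiary carbocation

Step 1: The π electrons of the C=C bond attack a proton of H3O⁺; Markovnikov addition places the new C–H on the less-substituted alkene carbon, so the positive charge ends up on the more-substituted carbon — a secondary carbocation. H2O is released.
Step 2: A hydride (H with its bonding pair) migrates from the adjacent isopropyl carbon to the cationic centre — a 1,2-hydride shift — upgrading the secondary cation to a tertiary one.
After step 2 the species present is a tertiary carbocation.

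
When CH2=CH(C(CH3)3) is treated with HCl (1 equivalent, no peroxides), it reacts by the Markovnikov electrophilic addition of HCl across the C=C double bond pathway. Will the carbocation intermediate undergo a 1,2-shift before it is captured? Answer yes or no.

The first-formed carbocation is secondary.
The adjacent tert-butyl carbon has no hydrogen but bears methyl groups; migration of one methyl with its bonding pair (a 1,2-methyl shift) places the charge on a tertiary centre.
Tertiary is more stable than secondary, so the shift occurs.

yes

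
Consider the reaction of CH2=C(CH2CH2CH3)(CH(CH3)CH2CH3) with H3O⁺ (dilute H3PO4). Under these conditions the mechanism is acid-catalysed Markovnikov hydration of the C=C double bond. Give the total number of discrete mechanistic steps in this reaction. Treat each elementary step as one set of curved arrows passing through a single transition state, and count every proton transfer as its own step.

3

Step 1: The π electrons of the C=C bond attack a proton of H3O⁺; Markovnikov addition places the new C–H on the less-substituted alkene carbon, so the positive charge ends up on the more-substituted carbon — a tertiary carbocation. H2O is released.
(No 1,2-shift: no single shift to an adjacent carbon would give a more stable cation.)
Step 2: Water acts as the nucleophile: an oxygen lone pair bonds to the cationic carbon, giving an oxonium-ion intermediate.
Step 3: H2O removes a proton from the oxonium oxygen, regenerating H3O⁺ and giving the neutral alcohol.
Total: 3 elementary steps.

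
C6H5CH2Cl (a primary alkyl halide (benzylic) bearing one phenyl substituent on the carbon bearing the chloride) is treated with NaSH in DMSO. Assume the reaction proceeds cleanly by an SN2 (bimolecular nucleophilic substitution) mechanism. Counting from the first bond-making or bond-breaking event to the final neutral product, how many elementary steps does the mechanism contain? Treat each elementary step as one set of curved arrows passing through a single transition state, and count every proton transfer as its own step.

1

Step 1: Backside attack by HS⁻ on the carbon bearing the chloride: the new C–S bond forms as the C–Cl bond breaks, with Walden inversion at carbon.
Total: 1 elementary step.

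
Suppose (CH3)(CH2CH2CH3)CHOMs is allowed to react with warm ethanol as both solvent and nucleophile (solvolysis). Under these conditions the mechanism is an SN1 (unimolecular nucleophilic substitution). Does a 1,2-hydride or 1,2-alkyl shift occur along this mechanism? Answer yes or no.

no

The first-formed carbocation is secondary.
No single 1,2-shift to an adjacent carbon would produce a more-substituted cation than the one already present, so no rearrangement occurs.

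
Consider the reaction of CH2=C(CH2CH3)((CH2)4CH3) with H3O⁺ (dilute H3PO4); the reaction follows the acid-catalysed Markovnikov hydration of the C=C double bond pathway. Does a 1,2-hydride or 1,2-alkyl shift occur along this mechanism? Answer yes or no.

no

The first-formed carbocation is tertiary.
No single 1,2-shift to an adjacent carbon would produce a more-substituted cation than the one already present, so no rearrangement occurs.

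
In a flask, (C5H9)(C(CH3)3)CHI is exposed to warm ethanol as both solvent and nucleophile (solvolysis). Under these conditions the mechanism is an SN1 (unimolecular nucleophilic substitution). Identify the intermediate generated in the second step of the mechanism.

tertiary carbocation

Step 1: The C–I bond breaks with both electrons going to the iodide; I⁻ leaves and a secondary carbocation remains.
Step 2: Carbocation rearrangement: a 1,2-hydride shift from the adjacent cyclopentyl carbon converts the initially-formed secondary cation into the more stable tertiary cation.
After step 2 the species present is a tertiary carbocation.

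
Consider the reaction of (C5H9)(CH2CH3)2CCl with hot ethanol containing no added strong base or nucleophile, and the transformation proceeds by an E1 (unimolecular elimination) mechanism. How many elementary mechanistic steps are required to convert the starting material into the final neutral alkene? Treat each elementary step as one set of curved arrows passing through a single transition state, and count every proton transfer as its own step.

Step 1: Unassisted departure of Cl⁻ (taking the C–Cl bonding pair) generates a tertiary carbocation.
(No 1,2-shift: no single shift to an adjacent carbon would give a more stable cation.)
Step 2: A weak base (an ethanol molecule from the solvent) removes a proton from a carbon adjacent to the cationic centre; the electrons of that C–H bond become the new π(C=C) bond, giving the alkene.
Total: 2 elementary steps.

2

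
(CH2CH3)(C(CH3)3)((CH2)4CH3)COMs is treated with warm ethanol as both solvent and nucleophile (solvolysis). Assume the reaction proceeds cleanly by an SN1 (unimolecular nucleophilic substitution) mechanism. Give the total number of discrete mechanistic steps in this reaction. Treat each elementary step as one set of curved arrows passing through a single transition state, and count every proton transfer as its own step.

Step 1: The C–O bond breaks with both electrons going to the mesylate; MsO⁻ leaves and a tertiary carbocation remains.
(No 1,2-shift: no single shift to an adjacent carbon would give a more stable cation.)
Step 2: CH3CH2OH donates an oxygen lone pair into the empty p orbital of the cation, giving a protonated ether (an oxonium ion).
Step 3: A second solvent molecule removes the proton on oxygen, giving the neutral ether product.
Total: 3 elementary steps.

3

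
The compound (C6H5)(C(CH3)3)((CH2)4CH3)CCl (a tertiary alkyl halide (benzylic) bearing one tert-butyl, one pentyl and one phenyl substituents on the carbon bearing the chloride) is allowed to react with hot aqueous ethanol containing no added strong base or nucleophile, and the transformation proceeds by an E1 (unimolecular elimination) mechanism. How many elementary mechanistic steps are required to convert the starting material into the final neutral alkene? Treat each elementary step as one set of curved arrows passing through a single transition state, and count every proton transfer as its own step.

2

Step 1: The C–Cl bond breaks with both electrons going to the chloride; Cl⁻ leaves and a tertiary carbocation remains.
(No 1,2-shift: no single shift to an adjacent carbon would give a more stable cation.)
Step 2: A water (or ethanol) molecule (solvent) deprotonates a β-carbon; as the C–H bond breaks, those electrons form the new alkene π bond.
Total: 2 elementary steps.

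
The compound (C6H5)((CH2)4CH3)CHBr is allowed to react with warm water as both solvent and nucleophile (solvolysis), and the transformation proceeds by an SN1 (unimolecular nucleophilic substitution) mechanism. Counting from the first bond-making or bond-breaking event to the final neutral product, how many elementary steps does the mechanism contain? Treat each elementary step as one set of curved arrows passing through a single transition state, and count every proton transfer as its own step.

Step 1: Unassisted departure of Br⁻ (taking the C–Br bonding pair) generates a secondary carbocation.
(No 1,2-shift: no single shift to an adjacent carbon would give a more stable cation.)
Step 2: Nucleophilic capture: the oxygen of H2O bonds to the cationic carbon, producing an oxonium-ion intermediate.
Step 3: Deprotonation of the oxonium oxygen by solvent water yields the neutral alcohol.
Total: 3 elementary steps.

3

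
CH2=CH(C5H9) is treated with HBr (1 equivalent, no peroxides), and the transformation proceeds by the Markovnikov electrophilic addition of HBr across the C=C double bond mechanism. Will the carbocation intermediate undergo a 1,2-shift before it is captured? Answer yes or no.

The first-formed carbocation is secondary.
The adjacent cyclopentyl carbon already bears 2 other carbon substituents and has a hydrogen to migrate; after a 1,2-hydride shift from that carbon the positive charge sits on a tertiary centre.
Tertiary is more stable than secondary, so the shift occurs.

yes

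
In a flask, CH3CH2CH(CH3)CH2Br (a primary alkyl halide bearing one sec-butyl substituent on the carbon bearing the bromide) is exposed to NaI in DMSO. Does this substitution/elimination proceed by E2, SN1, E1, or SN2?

Conditions: a primary substrate with a strong nucleophile in the polar aprotic solvent DMSO.
These conditions are the textbook signature of the SN2 pathway.
An unhindered substrate with a strong nucleophile in a polar aprotic solvent favours one-step backside displacement.

SN2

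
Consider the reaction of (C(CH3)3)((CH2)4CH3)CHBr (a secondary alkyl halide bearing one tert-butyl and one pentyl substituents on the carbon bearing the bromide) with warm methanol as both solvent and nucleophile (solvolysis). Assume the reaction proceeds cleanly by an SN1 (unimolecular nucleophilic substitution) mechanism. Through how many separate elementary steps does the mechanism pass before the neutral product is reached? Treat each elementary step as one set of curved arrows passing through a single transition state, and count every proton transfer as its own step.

4

Step 1: The C–Br bond breaks with both electrons going to the bromide; Br⁻ leaves and a secondary carbocation remains.
Step 2: A 1,2-methyl shift from the adjacent tert-butyl carbon moves the positive charge from the secondary centre to an adjacent carbon, generating a more stable tertiary carbocation.
Step 3: Nucleophilic capture: the oxygen of CH3OH bonds to the cationic carbon, producing an oxonium-ion intermediate.
Step 4: Deprotonation of the oxonium oxygen by solvent methanol yields the neutral ether.
Total: 4 elementary steps.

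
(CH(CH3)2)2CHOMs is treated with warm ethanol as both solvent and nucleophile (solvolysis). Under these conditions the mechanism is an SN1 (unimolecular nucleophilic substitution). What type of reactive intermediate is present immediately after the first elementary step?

secondary carbocation

Step 1: Ionisation: the C–O σ-bond cleaves heterolytically; both bonding electrons depart with MsO⁻, leaving a secondary carbocation at the α-carbon.
After step 1 the species present is a secondary carbocation.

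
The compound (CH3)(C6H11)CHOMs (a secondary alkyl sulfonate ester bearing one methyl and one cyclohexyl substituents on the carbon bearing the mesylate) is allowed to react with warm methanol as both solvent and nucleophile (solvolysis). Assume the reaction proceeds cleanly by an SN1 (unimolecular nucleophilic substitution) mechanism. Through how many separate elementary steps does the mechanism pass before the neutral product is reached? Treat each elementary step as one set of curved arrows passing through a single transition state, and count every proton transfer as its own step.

Step 1: Ionisation: the C–O σ-bond cleaves heterolytically; both bonding electrons depart with MsO⁻, leaving a secondary carbocation at the α-carbon.
Step 2: A 1,2-hydride shift from the adjacent cyclohexyl carbon moves the positive charge from the secondary centre to an adjacent carbon, generating a more stable tertiary carbocation.
Step 3: CH3OH donates an oxygen lone pair into the empty p orbital of the cation, giving a protonated ether (an oxonium ion).
Step 4: A second solvent molecule removes the proton on oxygen, giving the neutral ether product.
Total: 4 elementary steps.

4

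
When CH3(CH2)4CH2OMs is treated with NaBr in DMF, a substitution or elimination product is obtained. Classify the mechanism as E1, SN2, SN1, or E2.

SN2

Conditions: a primary substrate with a strong nucleophile in the polar aprotic solvent DMF.
These conditions are the textbook signature of the SN2 pathway.
An unhindered substrate with a strong nucleophile in a polar aprotic solvent favours one-step backside displacement.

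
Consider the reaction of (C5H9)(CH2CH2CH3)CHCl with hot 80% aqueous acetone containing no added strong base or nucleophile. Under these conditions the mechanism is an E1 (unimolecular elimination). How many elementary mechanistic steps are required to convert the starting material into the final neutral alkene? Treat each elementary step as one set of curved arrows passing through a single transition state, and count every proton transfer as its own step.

3

Step 1: Rate-determining heterolysis of the C–Cl bond gives Cl⁻ and a secondary carbocation.
Step 2: Carbocation rearrangement: a 1,2-hydride shift from the adjacent cyclopentyl carbon converts the initially-formed secondary cation into the more stable tertiary cation.
Step 3: Loss of a β-proton to a water molecule of the solvent: the C–H bonding pair collapses toward the cationic carbon to form the C=C π bond, yielding the alkene.
Total: 3 elementary steps.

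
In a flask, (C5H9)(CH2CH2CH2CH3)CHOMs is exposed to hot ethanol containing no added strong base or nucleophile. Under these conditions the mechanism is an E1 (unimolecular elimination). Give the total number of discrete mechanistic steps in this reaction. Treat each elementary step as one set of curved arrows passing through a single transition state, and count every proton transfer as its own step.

3

Step 1: Rate-determining heterolysis of the C–O bond gives MsO⁻ and a secondary carbocation.
Step 2: A 1,2-hydride shift from the adjacent cyclopentyl carbon moves the positive charge from the secondary centre to an adjacent carbon, generating a more stable tertiary carbocation.
Step 3: An ethanol molecule (solvent) deprotonates a β-carbon; as the C–H bond breaks, those electrons form the new alkene π bond.
Total: 3 elementary steps.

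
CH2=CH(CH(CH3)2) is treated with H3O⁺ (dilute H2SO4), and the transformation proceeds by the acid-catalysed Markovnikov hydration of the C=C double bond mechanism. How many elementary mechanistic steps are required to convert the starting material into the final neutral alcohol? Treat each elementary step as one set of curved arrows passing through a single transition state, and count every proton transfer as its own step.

Step 1: The π electrons of the C=C bond attack a proton of H3O⁺; Markovnikov addition places the new C–H on the less-substituted alkene carbon, so the positive charge ends up on the more-substituted carbon — a secondary carbocation. H2O is released.
Step 2: A hydride (H with its bonding pair) migrates from the adjacent isopropyl carbon to the cationic centre — a 1,2-hydride shift — upgrading the secondary cation to a tertiary one.
Step 3: A lone pair on the oxygen of H2O attacks the carbocation, forming a C–O bond and an oxonium ion (a protonated alcohol).
Step 4: Deprotonation of the oxonium ion by a water molecule delivers the neutral alcohol and regenerates the acid catalyst.
Total: 4 elementary steps.

4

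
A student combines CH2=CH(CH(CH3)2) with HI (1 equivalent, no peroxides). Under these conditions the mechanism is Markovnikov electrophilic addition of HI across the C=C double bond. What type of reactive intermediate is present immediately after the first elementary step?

secondary carbocation

Step 1: The π electrons of the C=C bond attack a proton of HI; Markovnikov addition places the new C–H on the less-substituted alkene carbon, so the positive charge ends up on the more-substituted carbon — a secondary carbocation. The H–I bond breaks heterolytically, releasing I⁻.
After step 1 the species present is a secondary carbocation.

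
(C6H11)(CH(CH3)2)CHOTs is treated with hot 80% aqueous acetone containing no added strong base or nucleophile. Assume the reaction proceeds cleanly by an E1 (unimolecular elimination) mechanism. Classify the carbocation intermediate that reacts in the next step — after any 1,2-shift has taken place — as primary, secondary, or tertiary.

tertiary

Step 1: Unassisted departure of TsO⁻ (taking the C–O bonding pair) generates a secondary carbocation.
Step 2: A hydride (H with its bonding pair) migrates from the adjacent cyclohexyl carbon to the cationic centre — a 1,2-hydride shift — upgrading the secondary cation to a tertiary one.
The cation rearranges from secondary to tertiary via a 1,2-hydride shift from the adjacent cyclohexyl carbon; the tertiary cation is what reacts next.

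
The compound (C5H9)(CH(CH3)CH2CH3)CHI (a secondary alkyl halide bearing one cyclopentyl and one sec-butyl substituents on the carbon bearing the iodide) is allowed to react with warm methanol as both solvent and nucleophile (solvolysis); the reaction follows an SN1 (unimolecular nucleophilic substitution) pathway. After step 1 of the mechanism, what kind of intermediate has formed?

Step 1: Unassisted departure of I⁻ (taking the C–I bonding pair) generates a secondary carbocation.
After step 1 the species present is a secondary carbocation.

secondary carbocation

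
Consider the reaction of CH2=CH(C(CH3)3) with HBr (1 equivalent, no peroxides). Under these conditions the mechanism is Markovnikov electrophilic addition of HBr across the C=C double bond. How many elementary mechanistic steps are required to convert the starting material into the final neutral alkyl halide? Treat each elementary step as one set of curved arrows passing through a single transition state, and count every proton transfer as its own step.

3

Step 1: The π electrons of the C=C bond attack a proton of HBr; Markovnikov addition places the new C–H on the less-substituted alkene carbon, so the positive charge ends up on the more-substituted carbon — a secondary carbocation. The H–Br bond breaks heterolytically, releasing Br⁻.
Step 2: Carbocation rearrangement: a 1,2-methyl shift from the adjacent tert-butyl carbon converts the initially-formed secondary cation into the more stable tertiary cation.
Step 3: Nucleophilic attack by Br⁻ on the carbocation completes the addition, giving R–Br.
Total: 3 elementary steps.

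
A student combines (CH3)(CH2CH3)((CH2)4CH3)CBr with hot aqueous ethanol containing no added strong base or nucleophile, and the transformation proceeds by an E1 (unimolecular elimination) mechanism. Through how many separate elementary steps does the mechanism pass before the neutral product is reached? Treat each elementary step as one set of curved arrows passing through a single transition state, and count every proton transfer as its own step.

Step 1: The C–Br bond breaks with both electrons going to the bromide; Br⁻ leaves and a tertiary carbocation remains.
(No 1,2-shift: no single shift to an adjacent carbon would give a more stable cation.)
Step 2: A water (or ethanol) molecule (solvent) deprotonates a β-carbon; as the C–H bond breaks, those electrons form the new alkene π bond.
Total: 2 elementary steps.

2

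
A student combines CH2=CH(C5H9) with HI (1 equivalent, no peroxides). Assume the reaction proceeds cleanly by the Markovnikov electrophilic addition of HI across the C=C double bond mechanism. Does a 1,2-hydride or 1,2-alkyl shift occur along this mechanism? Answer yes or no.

yes

The first-formed carbocation is secondary.
The adjacent cyclopentyl carbon already bears 2 other carbon substituents and has a hydrogen to migrate; after a 1,2-hydride shift from that carbon the positive charge sits on a tertiary centre.
Tertiary is more stable than secondary, so the shift occurs.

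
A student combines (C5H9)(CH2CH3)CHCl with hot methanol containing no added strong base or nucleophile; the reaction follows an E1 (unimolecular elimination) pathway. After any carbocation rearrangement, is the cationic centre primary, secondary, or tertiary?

tertiary

Step 1: Ionisation: the C–Cl σ-bond cleaves heterolytically; both bonding electrons depart with Cl⁻, leaving a secondary carbocation at the α-carbon.
Step 2: Carbocation rearrangement: a 1,2-hydride shift from the adjacent cyclopentyl carbon converts the initially-formed secondary cation into the more stable tertiary cation.
The cation rearranges from secondary to tertiary via a 1,2-hydride shift from the adjacent cyclopentyl carbon; the tertiary cation is what reacts next.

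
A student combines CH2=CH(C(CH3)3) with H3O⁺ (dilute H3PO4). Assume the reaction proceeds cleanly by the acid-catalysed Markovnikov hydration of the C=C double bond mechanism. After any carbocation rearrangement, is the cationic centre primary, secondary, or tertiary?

Step 1: Protonation of the alkene by H3O⁺: the π bond acts as the nucleophile and picks up H⁺, giving the more stable (Markovnikov) secondary carbocation. H2O is released.
Step 2: A 1,2-methyl shift from the adjacent tert-butyl carbon moves the positive charge from the secondary centre to an adjacent carbon, generating a more stable tertiary carbocation.
The cation rearranges from secondary to tertiary via a 1,2-methyl shift from the adjacent tert-butyl carbon; the tertiary cation is what reacts next.

tertiary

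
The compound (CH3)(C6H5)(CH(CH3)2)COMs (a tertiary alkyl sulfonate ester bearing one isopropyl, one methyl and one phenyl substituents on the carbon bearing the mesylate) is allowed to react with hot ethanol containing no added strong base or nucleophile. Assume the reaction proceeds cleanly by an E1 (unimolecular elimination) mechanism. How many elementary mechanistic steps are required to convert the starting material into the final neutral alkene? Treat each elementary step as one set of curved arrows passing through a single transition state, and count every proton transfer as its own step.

2

Step 1: Ionisation: the C–O σ-bond cleaves heterolytically; both bonding electrons depart with MsO⁻, leaving a tertiary carbocation at the α-carbon.
(No 1,2-shift: no single shift to an adjacent carbon would give a more stable cation.)
Step 2: A weak base (an ethanol molecule from the solvent) removes a proton from a carbon adjacent to the cationic centre; the electrons of that C–H bond become the new π(C=C) bond, giving the alkene.
Total: 2 elementary steps.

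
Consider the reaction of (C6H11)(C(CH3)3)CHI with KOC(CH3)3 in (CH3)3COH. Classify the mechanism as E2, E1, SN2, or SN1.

E2

Conditions: a strong/bulky base with a secondary substrate bearing a β-hydrogen.
These conditions are the textbook signature of the E2 pathway.
A strong (often hindered) base removes a β-H in concert with loss of the leaving group — bimolecular elimination.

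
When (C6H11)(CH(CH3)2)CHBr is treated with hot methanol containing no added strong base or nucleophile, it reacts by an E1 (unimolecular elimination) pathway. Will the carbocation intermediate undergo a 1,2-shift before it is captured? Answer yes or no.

The first-formed carbocation is secondary.
The adjacent isopropyl carbon already bears 2 other carbon substituents and has a hydrogen to migrate; after a 1,2-hydride shift from that carbon the positive charge sits on a tertiary centre.
Tertiary is more stable than secondary, so the shift occurs.

yes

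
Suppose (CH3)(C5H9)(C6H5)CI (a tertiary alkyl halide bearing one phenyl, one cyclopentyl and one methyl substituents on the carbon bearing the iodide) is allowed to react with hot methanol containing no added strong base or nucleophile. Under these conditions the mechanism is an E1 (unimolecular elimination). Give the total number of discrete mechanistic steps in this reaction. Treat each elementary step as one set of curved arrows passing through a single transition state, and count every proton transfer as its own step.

2

Step 1: Rate-determining heterolysis of the C–I bond gives I⁻ and a tertiary carbocation.
(No 1,2-shift: no single shift to an adjacent carbon would give a more stable cation.)
Step 2: A weak base (a methanol molecule from the solvent) removes a proton from a carbon adjacent to the cationic centre; the electrons of that C–H bond become the new π(C=C) bond, giving the alkene.
Total: 2 elementary steps.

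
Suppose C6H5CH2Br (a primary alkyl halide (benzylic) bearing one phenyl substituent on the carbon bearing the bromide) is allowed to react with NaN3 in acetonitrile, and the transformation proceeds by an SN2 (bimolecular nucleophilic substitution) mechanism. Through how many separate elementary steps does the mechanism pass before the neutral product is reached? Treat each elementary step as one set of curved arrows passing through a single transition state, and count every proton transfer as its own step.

1

Step 1: N3⁻ attacks the back face of the α-carbon while Br⁻ departs with the C–Br bonding pair — a single concerted displacement through a pentacoordinate transition state.
Total: 1 elementary step.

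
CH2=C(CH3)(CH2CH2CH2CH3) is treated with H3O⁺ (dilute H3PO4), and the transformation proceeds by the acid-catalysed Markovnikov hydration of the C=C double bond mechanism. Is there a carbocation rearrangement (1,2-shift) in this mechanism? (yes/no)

no

The first-formed carbocation is tertiary.
No single 1,2-shift to an adjacent carbon would produce a more-substituted cation than the one already present, so no rearrangement occurs.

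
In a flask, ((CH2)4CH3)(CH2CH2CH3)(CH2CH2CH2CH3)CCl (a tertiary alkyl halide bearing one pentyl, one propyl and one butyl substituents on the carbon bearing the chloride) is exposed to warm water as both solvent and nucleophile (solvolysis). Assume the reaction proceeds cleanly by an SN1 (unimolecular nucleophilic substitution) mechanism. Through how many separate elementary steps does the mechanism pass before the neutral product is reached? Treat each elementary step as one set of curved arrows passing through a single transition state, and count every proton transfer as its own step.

Step 1: Ionisation: the C–Cl σ-bond cleaves heterolytically; both bonding electrons depart with Cl⁻, leaving a tertiary carbocation at the α-carbon.
(No 1,2-shift: no single shift to an adjacent carbon would give a more stable cation.)
Step 2: H2O donates an oxygen lone pair into the empty p orbital of the cation, giving a protonated alcohol (an oxonium ion).
Step 3: Deprotonation of the oxonium oxygen by solvent water yields the neutral alcohol.
Total: 3 elementary steps.

3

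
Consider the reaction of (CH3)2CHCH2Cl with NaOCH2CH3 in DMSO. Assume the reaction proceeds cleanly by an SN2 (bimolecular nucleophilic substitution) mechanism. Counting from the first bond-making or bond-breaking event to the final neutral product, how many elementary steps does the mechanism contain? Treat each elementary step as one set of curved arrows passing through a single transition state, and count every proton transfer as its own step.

Step 1: The ethoxide nucleophile donates a lone pair from O to the α-carbon in a backside attack; simultaneously the C–Cl σ-bond breaks and both of its electrons leave with Cl⁻. One concerted step with inversion of configuration.
Total: 1 elementary step.

1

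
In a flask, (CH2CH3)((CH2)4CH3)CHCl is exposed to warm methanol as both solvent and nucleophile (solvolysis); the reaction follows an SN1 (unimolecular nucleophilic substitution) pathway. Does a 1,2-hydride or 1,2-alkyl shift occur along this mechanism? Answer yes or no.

no

The first-formed carbocation is secondary.
No single 1,2-shift to an adjacent carbon would produce a more-substituted cation than the one already present, so no rearrangement occurs.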